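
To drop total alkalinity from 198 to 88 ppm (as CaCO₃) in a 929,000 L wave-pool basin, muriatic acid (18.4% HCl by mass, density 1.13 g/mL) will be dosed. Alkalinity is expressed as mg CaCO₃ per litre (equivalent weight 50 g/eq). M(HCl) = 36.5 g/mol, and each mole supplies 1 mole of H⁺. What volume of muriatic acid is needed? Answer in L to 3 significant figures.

Alkalinity to neutralize: (198 − 88) = 110 mg/L as CaCO₃ × 929,000 L = 102,200 g as CaCO₃.
Equivalents of H⁺ required: 102,200 ÷ 50 g/eq = 2044 eq = 2044 mol HCl.
Mass of HCl: 2044 × 36.5 = 74,600 g.
Mass of 18.4% solution: 74,600 / 0.184 = 405,400 g.
Volume: 405,400 g ÷ 1.13 g/mL = 358,800 mL.

359 L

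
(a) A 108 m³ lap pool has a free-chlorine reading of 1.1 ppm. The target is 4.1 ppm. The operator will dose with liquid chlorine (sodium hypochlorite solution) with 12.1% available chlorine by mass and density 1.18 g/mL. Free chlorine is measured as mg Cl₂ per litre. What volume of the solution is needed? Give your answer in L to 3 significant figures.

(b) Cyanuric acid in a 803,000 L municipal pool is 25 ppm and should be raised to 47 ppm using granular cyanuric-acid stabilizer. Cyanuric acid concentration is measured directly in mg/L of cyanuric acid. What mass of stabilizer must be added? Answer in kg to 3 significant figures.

(a) 2.27 L; (b) 17.7 kg

(a) Volume: 108 m³ = 108,000 L.
(a) Chlorine deficit: 4.1 − 1.1 = 3 ppm = 3 mg/L as Cl₂.
(a) Cl₂ equivalent needed: 3 mg/L × 108,000 L = 324,000 mg = 324 g.
(a) Product at 12.1% available chlorine: 324 / 0.121 = 2678 g.
(a) Volume at density 1.18 g/mL: 2678 g ÷ 1.18 g/mL = 2269 mL.

(b) CYA to add: (47 − 25) = 22 mg/L × 803,000 L = 17,670 g cyanuric acid.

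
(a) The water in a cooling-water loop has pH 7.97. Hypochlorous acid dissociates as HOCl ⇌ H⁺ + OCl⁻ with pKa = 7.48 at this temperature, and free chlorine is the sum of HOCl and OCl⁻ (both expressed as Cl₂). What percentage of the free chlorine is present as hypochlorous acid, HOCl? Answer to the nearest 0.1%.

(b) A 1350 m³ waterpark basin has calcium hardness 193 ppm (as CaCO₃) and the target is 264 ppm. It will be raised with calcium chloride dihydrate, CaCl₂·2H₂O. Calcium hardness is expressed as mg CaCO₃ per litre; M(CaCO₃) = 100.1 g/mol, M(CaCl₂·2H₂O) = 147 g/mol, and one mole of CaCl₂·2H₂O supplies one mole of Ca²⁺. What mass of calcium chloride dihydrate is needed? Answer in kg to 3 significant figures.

(a) 24.4%; (b) 141 kg

(a) [OCl⁻]/[HOCl] = 10^(pH − pKa) = 10^(7.97 − 7.48) = 10^0.49 = 3.09.
(a) Fraction as HOCl = 1 / (1 + 3.09) = 0.2445.

(b) Volume: 1350 m³ = 1,350,000 L.
(b) Hardness to add: (264 − 193) = 71 mg/L as CaCO₃ × 1,350,000 L = 95,850 g as CaCO₃.
(b) Moles of Ca²⁺ (1 mol Ca²⁺ ≡ 1 mol CaCO₃): 95,850 / 100.1 g/mol = 957.5 mol.
(b) Mass of CaCl₂·2H₂O: 957.5 × 147 = 140,800 g.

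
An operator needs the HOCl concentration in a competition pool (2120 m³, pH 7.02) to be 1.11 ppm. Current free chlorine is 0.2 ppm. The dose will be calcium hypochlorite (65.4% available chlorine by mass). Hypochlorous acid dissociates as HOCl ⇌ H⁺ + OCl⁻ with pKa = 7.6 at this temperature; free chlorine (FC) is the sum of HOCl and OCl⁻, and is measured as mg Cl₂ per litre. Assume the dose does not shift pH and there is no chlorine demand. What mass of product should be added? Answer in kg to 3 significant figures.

3.90 kg

Volume: 2120 m³ = 2,120,000 L.
[OCl⁻]/[HOCl] = 10^(pH − pKa) = 10^(7.02 − 7.6) = 0.263; fraction as HOCl = 1/(1 + 0.263) = 0.7917.
Free chlorine required for 1.11 ppm HOCl: 1.11 / 0.7917 = 1.402 ppm.
FC to add: 1.402 − 0.2 = 1.202 mg/L as Cl₂.
Cl₂ equivalent: 1.202 mg/L × 2,120,000 L = 2548 g.
Product at 65.4% available Cl: 2548 / 0.654 = 3896 g.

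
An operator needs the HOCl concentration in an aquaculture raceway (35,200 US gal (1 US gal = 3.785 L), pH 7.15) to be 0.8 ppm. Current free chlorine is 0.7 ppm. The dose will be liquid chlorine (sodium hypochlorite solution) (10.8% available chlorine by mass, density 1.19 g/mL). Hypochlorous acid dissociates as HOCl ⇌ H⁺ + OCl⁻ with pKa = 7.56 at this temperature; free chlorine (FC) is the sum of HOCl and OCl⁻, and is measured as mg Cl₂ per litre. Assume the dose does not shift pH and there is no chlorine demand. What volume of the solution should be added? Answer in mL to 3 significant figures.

Volume: 35,200 US gal × 3.785 L/gal = 133,232 L.
[OCl⁻]/[HOCl] = 10^(pH − pKa) = 10^(7.15 − 7.56) = 0.389; fraction as HOCl = 1/(1 + 0.389) = 0.7199.
Free chlorine required for 0.8 ppm HOCl: 0.8 / 0.7199 = 1.111 ppm.
FC to add: 1.111 − 0.7 = 0.4112 mg/L as Cl₂.
Cl₂ equivalent: 0.4112 mg/L × 133,232 L = 54.79 g.
Product at 10.8% available Cl: 54.79 / 0.108 = 507.3 g.
Volume: 507.3 g ÷ 1.19 g/mL = 426.3 mL.

426 mL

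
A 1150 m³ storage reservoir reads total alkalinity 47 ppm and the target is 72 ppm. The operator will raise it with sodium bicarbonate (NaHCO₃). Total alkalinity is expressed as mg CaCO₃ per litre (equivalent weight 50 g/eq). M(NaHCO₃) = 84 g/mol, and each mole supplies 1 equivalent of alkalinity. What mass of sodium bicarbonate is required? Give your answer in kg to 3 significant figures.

48.3 kg

Volume: 1150 m³ = 1,150,000 L.
Alkalinity to add: (72 − 47) = 25 mg/L as CaCO₃ × 1,150,000 L = 28,750 g as CaCO₃.
Equivalents: 28,750 g ÷ 50 g/eq = 575 eq.
NaHCO₃ supplies 1 eq per mole → 575 mol.
Mass: 575 mol × 84 g/mol = 48,300 g.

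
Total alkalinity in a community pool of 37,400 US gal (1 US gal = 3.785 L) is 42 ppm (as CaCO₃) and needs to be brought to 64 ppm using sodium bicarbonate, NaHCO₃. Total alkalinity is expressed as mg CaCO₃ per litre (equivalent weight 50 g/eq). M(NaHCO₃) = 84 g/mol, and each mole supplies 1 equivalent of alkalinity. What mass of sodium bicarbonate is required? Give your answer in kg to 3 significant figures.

Volume: 37,400 US gal × 3.785 L/gal = 141,559 L.
Alkalinity to add: (64 − 42) = 22 mg/L as CaCO₃ × 141,559 L = 3114 g as CaCO₃.
Equivalents: 3114 g ÷ 50 g/eq = 62.29 eq.
NaHCO₃ supplies 1 eq per mole → 62.29 mol.
Mass: 62.29 mol × 84 g/mol = 5232 g.

5.23 kg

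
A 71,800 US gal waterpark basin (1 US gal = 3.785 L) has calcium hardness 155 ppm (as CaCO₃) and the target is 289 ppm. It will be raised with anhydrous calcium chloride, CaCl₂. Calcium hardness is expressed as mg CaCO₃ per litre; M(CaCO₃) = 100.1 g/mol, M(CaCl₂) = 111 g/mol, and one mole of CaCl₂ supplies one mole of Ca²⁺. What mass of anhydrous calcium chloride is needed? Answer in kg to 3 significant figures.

40.4 kg

Volume: 71,800 US gal × 3.785 L/gal = 271,763 L.
Hardness to add: (289 − 155) = 134 mg/L as CaCO₃ × 271,763 L = 36,420 g as CaCO₃.
Moles of Ca²⁺ (1 mol Ca²⁺ ≡ 1 mol CaCO₃): 36,420 / 100.1 g/mol = 363.8 mol.
Mass of CaCl₂: 363.8 × 111 = 40,380 g.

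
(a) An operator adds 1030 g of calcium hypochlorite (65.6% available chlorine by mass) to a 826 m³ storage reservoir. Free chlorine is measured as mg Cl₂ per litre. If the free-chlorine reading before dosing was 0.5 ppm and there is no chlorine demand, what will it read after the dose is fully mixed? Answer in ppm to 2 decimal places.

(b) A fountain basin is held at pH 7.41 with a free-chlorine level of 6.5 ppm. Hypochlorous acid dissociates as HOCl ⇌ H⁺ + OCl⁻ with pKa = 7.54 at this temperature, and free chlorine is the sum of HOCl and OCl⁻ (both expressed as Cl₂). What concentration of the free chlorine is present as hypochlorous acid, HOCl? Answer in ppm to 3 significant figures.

(a) 1.32 ppm; (b) 3.73 ppm

(a) Volume: 826 m³ = 826,000 L.
(a) Available chlorine delivered: 1030 g × 0.656 = 675.7 g as Cl₂.
(a) Concentration rise: 675.7 g / 826,000 L = 0.818 mg/L = 0.82 ppm.
(a) Final FC: 0.5 + 0.82 = 1.32 ppm.

(b) [OCl⁻]/[HOCl] = 10^(pH − pKa) = 10^(7.41 − 7.54) = 10^-0.13 = 0.7413.
(b) Fraction as HOCl = 1 / (1 + 0.7413) = 0.5743.
(b) HOCl = 0.5743 × 6.5 ppm = 3.733 ppm.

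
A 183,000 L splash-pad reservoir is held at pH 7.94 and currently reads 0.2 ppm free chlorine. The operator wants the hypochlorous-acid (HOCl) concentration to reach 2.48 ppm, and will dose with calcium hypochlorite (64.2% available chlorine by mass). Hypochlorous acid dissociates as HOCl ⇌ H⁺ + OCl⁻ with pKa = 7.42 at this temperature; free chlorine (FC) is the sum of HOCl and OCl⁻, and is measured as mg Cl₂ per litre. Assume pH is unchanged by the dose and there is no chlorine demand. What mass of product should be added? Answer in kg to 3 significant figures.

[OCl⁻]/[HOCl] = 10^(pH − pKa) = 10^(7.94 − 7.42) = 3.311; fraction as HOCl = 1/(1 + 3.311) = 0.2319.
Free chlorine required for 2.48 ppm HOCl: 2.48 / 0.2319 = 10.69 ppm.
FC to add: 10.69 − 0.2 = 10.49 mg/L as Cl₂.
Cl₂ equivalent: 10.49 mg/L × 183,000 L = 1920 g.
Product at 64.2% available Cl: 1920 / 0.642 = 2991 g.

2.99 kg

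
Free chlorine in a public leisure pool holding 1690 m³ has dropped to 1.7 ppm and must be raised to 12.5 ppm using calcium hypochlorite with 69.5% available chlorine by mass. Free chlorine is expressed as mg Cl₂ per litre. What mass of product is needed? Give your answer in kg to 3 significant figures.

Volume: 1690 m³ = 1,690,000 L.
Chlorine deficit: 12.5 − 1.7 = 10.8 ppm = 10.8 mg/L as Cl₂.
Cl₂ equivalent needed: 10.8 mg/L × 1,690,000 L = 18,250,000 mg = 18,250 g.
Product at 69.5% available chlorine: 18,250 / 0.695 = 26,260 g.

26.3 kg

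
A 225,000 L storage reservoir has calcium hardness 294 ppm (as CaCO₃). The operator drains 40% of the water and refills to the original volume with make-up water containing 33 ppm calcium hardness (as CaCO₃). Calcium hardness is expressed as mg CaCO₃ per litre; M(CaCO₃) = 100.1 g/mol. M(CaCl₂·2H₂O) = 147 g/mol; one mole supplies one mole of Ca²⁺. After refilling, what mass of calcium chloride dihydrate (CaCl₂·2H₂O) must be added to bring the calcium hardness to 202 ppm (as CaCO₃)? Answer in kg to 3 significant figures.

4.10 kg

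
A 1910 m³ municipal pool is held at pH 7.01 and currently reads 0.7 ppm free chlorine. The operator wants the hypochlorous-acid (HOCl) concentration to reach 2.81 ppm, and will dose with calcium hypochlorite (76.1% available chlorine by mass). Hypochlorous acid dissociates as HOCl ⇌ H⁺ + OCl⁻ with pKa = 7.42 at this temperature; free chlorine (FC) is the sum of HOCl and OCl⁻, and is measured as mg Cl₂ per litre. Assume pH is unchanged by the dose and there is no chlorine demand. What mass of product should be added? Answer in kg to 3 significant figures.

Volume: 1910 m³ = 1,910,000 L.
[OCl⁻]/[HOCl] = 10^(pH − pKa) = 10^(7.01 − 7.42) = 0.389; fraction as HOCl = 1/(1 + 0.389) = 0.7199.
Free chlorine required for 2.81 ppm HOCl: 2.81 / 0.7199 = 3.903 ppm.
FC to add: 3.903 − 0.7 = 3.203 mg/L as Cl₂.
Cl₂ equivalent: 3.203 mg/L × 1,910,000 L = 6118 g.
Product at 76.1% available Cl: 6118 / 0.761 = 8040 g.

8.04 kg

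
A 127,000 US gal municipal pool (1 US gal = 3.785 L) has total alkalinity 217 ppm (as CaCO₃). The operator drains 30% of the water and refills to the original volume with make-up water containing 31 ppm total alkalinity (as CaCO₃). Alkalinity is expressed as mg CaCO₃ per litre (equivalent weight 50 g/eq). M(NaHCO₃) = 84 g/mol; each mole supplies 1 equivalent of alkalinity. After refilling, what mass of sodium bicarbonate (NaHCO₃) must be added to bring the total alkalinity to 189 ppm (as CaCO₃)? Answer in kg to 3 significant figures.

22.5 kg

Volume: 127,000 US gal × 3.785 L/gal = 480,695 L.
After draining 30% and refilling: 217 × 0.70 + 31 × 0.30 = 161.2 ppm.
Deficit to target: 189 − 161.2 = 27.8 mg/L.
As CaCO₃: 27.8 mg/L × 480,695 L = 13,360 g; ÷ 50 g/eq ÷ 1 = 267.3 mol NaHCO₃.
Mass: 267.3 × 84 = 22,450 g.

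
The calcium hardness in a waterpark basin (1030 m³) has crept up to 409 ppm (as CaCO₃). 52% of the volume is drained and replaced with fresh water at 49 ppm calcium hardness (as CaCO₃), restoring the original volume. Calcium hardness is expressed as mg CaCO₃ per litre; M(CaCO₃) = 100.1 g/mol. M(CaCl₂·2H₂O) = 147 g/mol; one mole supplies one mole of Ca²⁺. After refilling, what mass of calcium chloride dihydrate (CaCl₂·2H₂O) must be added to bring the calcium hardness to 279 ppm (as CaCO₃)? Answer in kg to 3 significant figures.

Volume: 1030 m³ = 1,030,000 L.
After draining 52% and refilling: 409 × 0.48 + 49 × 0.52 = 221.8 ppm.
Deficit to target: 279 − 221.8 = 57.2 mg/L.
As CaCO₃: 57.2 mg/L × 1,030,000 L = 58,920 g; ÷ 100.1 = 588.6 mol Ca²⁺.
Mass: 588.6 × 147 = 86,520 g.

86.5 kg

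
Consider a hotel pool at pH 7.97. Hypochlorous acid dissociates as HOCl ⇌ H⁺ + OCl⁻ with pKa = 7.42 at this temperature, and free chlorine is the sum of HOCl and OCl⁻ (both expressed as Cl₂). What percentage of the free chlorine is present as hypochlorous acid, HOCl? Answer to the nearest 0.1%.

[OCl⁻]/[HOCl] = 10^(pH − pKa) = 10^(7.97 − 7.42) = 10^0.55 = 3.548.
Fraction as HOCl = 1 / (1 + 3.548) = 0.2199.

22.0%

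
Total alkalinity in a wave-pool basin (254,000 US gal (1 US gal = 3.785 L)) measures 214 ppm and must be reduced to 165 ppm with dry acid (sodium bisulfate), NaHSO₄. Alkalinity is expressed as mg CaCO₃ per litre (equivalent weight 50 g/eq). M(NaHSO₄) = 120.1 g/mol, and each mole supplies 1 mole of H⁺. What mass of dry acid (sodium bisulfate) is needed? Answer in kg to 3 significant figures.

113 kg

Volume: 254,000 US gal × 3.785 L/gal = 961,390 L.
Alkalinity to neutralize: (214 − 165) = 49 mg/L as CaCO₃ × 961,390 L = 47,110 g as CaCO₃.
Equivalents of H⁺ required: 47,110 ÷ 50 g/eq = 942.2 eq = 942.2 mol NaHSO₄.
Mass of NaHSO₄: 942.2 × 120.1 = 113,200 g.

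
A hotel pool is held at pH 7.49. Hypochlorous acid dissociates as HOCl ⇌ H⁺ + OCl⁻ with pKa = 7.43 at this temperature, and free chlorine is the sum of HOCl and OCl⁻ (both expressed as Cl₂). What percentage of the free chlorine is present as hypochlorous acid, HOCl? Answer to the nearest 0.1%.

[OCl⁻]/[HOCl] = 10^(pH − pKa) = 10^(7.49 − 7.43) = 10^0.06 = 1.148.
Fraction as HOCl = 1 / (1 + 1.148) = 0.4655.

46.6%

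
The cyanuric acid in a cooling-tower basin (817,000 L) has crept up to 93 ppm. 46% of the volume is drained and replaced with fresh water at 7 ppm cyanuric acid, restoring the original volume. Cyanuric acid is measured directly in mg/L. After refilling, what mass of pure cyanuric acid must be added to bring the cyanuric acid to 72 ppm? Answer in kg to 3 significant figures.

15.2 kg

After draining 46% and refilling: 93 × 0.54 + 7 × 0.46 = 53.44 ppm.
Deficit to target: 72 − 53.44 = 18.56 mg/L.
Mass: 18.56 mg/L × 817,000 L = 15,160 g cyanuric acid.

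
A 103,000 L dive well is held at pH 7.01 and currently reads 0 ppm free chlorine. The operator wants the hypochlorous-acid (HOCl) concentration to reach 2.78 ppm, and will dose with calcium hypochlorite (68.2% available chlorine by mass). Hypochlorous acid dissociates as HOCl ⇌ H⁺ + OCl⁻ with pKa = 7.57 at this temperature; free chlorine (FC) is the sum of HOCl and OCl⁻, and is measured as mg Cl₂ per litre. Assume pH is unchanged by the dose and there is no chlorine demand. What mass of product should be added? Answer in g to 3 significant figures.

[OCl⁻]/[HOCl] = 10^(pH − pKa) = 10^(7.01 − 7.57) = 0.2754; fraction as HOCl = 1/(1 + 0.2754) = 0.7841.
Free chlorine required for 2.78 ppm HOCl: 2.78 / 0.7841 = 3.546 ppm.
FC to add: 3.546 − 0 = 3.546 mg/L as Cl₂.
Cl₂ equivalent: 3.546 mg/L × 103,000 L = 365.2 g.
Product at 68.2% available Cl: 365.2 / 0.682 = 535.5 g.

535 g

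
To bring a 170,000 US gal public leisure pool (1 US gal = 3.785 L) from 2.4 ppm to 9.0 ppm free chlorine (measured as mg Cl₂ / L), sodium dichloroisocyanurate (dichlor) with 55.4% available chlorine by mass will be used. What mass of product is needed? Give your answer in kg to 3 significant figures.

7.67 kg

Volume: 170,000 US gal × 3.785 L/gal = 643,450 L.
Chlorine deficit: 9.0 − 2.4 = 6.6 ppm = 6.6 mg/L as Cl₂.
Cl₂ equivalent needed: 6.6 mg/L × 643,450 L = 4,247,000 mg = 4247 g.
Product at 55.4% available chlorine: 4247 / 0.554 = 7666 g.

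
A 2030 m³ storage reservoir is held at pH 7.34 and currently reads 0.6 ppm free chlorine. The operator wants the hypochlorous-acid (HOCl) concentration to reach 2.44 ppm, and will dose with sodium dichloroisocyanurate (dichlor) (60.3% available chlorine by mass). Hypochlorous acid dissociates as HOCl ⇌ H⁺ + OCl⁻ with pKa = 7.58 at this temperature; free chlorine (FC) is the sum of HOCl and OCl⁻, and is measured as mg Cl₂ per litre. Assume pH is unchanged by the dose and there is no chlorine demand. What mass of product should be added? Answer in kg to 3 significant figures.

10.9 kg

Volume: 2030 m³ = 2,030,000 L.
[OCl⁻]/[HOCl] = 10^(pH − pKa) = 10^(7.34 − 7.58) = 0.5754; fraction as HOCl = 1/(1 + 0.5754) = 0.6347.
Free chlorine required for 2.44 ppm HOCl: 2.44 / 0.6347 = 3.844 ppm.
FC to add: 3.844 − 0.6 = 3.244 mg/L as Cl₂.
Cl₂ equivalent: 3.244 mg/L × 2,030,000 L = 6585 g.
Product at 60.3% available Cl: 6585 / 0.603 = 10,920 g.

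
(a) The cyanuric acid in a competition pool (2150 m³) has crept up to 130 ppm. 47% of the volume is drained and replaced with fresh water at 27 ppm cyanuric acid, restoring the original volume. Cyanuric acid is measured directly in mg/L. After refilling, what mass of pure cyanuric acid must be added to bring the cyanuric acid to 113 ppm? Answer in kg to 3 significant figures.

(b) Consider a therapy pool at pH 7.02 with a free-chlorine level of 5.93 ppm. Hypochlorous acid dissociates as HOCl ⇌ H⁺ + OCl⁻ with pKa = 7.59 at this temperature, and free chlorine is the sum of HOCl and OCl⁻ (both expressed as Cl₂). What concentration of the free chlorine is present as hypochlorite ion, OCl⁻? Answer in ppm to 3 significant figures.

(a) Volume: 2150 m³ = 2,150,000 L.
(a) After draining 47% and refilling: 130 × 0.53 + 27 × 0.47 = 81.59 ppm.
(a) Deficit to target: 113 − 81.59 = 31.41 mg/L.
(a) Mass: 31.41 mg/L × 2,150,000 L = 67,530 g cyanuric acid.

(b) [OCl⁻]/[HOCl] = 10^(pH − pKa) = 10^(7.02 − 7.59) = 10^-0.57 = 0.2692.
(b) Fraction as HOCl = 1 / (1 + 0.2692) = 0.7879.
(b) OCl⁻ = (1 − 0.7879) × 5.93 ppm = 1.258 ppm.

(a) 67.5 kg; (b) 1.26 ppm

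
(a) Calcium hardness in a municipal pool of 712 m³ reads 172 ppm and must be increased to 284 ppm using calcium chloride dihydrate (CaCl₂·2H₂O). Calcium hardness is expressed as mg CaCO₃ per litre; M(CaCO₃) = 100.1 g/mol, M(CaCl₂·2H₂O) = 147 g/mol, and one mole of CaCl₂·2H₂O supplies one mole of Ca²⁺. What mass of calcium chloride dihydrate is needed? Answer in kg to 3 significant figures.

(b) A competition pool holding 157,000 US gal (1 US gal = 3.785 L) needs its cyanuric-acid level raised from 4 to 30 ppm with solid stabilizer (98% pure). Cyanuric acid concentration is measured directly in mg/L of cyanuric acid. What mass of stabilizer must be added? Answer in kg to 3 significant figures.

(a) 117 kg; (b) 15.8 kg

(a) Volume: 712 m³ = 712,000 L.
(a) Hardness to add: (284 − 172) = 112 mg/L as CaCO₃ × 712,000 L = 79,740 g as CaCO₃.
(a) Moles of Ca²⁺ (1 mol Ca²⁺ ≡ 1 mol CaCO₃): 79,740 / 100.1 g/mol = 796.6 mol.
(a) Mass of CaCl₂·2H₂O: 796.6 × 147 = 117,100 g.

(b) Volume: 157,000 US gal × 3.785 L/gal = 594,245 L.
(b) CYA to add: (30 − 4) = 26 mg/L × 594,245 L = 15,450 g cyanuric acid.
(b) At 98% purity: 15,450 / 0.98 = 15,770 g product.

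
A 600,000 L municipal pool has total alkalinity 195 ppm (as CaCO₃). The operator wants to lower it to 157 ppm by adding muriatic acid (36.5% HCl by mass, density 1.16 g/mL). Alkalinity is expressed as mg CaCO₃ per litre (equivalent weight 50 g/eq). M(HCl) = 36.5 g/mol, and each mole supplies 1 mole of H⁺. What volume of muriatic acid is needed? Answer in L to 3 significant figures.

39.3 L

Alkalinity to neutralize: (195 − 157) = 38 mg/L as CaCO₃ × 600,000 L = 22,800 g as CaCO₃.
Equivalents of H⁺ required: 22,800 ÷ 50 g/eq = 456 eq = 456 mol HCl.
Mass of HCl: 456 × 36.5 = 16,640 g.
Mass of 36.5% solution: 16,640 / 0.365 = 45,600 g.
Volume: 45,600 g ÷ 1.16 g/mL = 39,310 mL.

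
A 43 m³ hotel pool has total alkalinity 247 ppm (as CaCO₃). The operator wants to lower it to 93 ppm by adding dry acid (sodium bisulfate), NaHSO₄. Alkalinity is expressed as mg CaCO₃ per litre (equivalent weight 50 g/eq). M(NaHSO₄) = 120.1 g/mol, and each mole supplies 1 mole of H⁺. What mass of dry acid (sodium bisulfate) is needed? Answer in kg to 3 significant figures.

15.9 kg

Volume: 43 m³ = 43,000 L.
Alkalinity to neutralize: (247 − 93) = 154 mg/L as CaCO₃ × 43,000 L = 6622 g as CaCO₃.
Equivalents of H⁺ required: 6622 ÷ 50 g/eq = 132.4 eq = 132.4 mol NaHSO₄.
Mass of NaHSO₄: 132.4 × 120.1 = 15,910 g.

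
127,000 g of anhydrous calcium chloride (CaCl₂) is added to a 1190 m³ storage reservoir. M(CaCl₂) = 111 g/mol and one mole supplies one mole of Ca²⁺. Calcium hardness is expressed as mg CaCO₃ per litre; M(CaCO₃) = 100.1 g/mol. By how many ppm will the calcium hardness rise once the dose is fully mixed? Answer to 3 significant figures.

96.2 ppm

Volume: 1190 m³ = 1,190,000 L.
Moles of Ca²⁺: 127,000 g ÷ 111 g/mol = 1144 mol.
As CaCO₃: 1144 mol × 100.1 g/mol = 114,500 g.
Rise: 114,500 g / 1,190,000 L × 1000 = 96.24 mg/L.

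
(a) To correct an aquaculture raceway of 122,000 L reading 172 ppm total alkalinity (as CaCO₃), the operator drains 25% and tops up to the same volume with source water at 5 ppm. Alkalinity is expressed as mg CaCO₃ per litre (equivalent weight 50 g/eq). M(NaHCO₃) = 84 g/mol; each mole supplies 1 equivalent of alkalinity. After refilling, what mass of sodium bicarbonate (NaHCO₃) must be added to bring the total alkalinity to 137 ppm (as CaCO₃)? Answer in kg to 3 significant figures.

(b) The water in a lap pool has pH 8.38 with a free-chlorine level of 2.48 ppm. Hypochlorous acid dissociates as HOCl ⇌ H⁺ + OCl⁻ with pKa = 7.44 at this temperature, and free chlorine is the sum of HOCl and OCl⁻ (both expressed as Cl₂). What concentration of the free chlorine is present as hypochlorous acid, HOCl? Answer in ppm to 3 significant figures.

(a) After draining 25% and refilling: 172 × 0.75 + 5 × 0.25 = 130.25 ppm.
(a) Deficit to target: 137 − 130.25 = 6.75 mg/L.
(a) As CaCO₃: 6.75 mg/L × 122,000 L = 823.5 g; ÷ 50 g/eq ÷ 1 = 16.47 mol NaHCO₃.
(a) Mass: 16.47 × 84 = 1383 g.

(b) [OCl⁻]/[HOCl] = 10^(pH − pKa) = 10^(8.38 − 7.44) = 10^0.94 = 8.71.
(b) Fraction as HOCl = 1 / (1 + 8.71) = 0.103.
(b) HOCl = 0.103 × 2.48 ppm = 0.2554 ppm.

(a) 1.38 kg; (b) 0.255 ppm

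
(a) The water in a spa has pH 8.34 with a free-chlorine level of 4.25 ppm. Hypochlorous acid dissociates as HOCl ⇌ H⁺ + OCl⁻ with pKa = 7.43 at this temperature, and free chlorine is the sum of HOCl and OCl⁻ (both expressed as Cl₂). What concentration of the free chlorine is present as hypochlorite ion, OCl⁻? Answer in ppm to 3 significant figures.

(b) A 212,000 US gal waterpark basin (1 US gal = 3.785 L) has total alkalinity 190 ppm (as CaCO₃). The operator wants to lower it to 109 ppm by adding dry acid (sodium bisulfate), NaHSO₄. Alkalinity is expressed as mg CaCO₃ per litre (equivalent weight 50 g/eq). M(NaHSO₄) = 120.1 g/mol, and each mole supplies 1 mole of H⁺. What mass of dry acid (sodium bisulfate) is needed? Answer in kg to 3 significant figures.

(a) [OCl⁻]/[HOCl] = 10^(pH − pKa) = 10^(8.34 − 7.43) = 10^0.91 = 8.128.
(a) Fraction as HOCl = 1 / (1 + 8.128) = 0.1095.
(a) OCl⁻ = (1 − 0.1095) × 4.25 ppm = 3.784 ppm.

(b) Volume: 212,000 US gal × 3.785 L/gal = 802,420 L.
(b) Alkalinity to neutralize: (190 − 109) = 81 mg/L as CaCO₃ × 802,420 L = 65,000 g as CaCO₃.
(b) Equivalents of H⁺ required: 65,000 ÷ 50 g/eq = 1300 eq = 1300 mol NaHSO₄.
(b) Mass of NaHSO₄: 1300 × 120.1 = 156,100 g.

(a) 3.78 ppm; (b) 156 kg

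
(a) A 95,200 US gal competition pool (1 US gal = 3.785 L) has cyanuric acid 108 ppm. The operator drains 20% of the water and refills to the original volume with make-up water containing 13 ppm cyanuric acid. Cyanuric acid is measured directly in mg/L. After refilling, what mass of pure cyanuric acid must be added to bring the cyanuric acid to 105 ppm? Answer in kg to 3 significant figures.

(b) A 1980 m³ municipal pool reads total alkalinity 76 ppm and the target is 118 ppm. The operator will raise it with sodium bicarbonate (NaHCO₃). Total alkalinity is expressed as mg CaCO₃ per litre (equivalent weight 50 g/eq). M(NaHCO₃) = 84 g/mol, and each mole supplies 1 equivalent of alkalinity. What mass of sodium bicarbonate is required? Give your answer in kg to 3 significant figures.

(a) Volume: 95,200 US gal × 3.785 L/gal = 360,332 L.
(a) After draining 20% and refilling: 108 × 0.80 + 13 × 0.20 = 89 ppm.
(a) Deficit to target: 105 − 89 = 16 mg/L.
(a) Mass: 16 mg/L × 360,332 L = 5765 g cyanuric acid.

(b) Volume: 1980 m³ = 1,980,000 L.
(b) Alkalinity to add: (118 − 76) = 42 mg/L as CaCO₃ × 1,980,000 L = 83,160 g as CaCO₃.
(b) Equivalents: 83,160 g ÷ 50 g/eq = 1663 eq.
(b) NaHCO₃ supplies 1 eq per mole → 1663 mol.
(b) Mass: 1663 mol × 84 g/mol = 139,700 g.

(a) 5.77 kg; (b) 140 kg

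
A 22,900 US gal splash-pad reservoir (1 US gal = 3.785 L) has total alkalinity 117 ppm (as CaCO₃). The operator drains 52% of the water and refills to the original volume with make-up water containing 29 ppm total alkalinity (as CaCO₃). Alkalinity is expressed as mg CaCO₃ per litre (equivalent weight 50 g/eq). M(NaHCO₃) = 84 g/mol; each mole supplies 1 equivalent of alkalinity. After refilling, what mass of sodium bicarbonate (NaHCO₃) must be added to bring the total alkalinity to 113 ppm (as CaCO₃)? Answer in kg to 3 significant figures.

Volume: 22,900 US gal × 3.785 L/gal = 86,676 L.
After draining 52% and refilling: 117 × 0.48 + 29 × 0.52 = 71.24 ppm.
Deficit to target: 113 − 71.24 = 41.76 mg/L.
As CaCO₃: 41.76 mg/L × 86,676 L = 3620 g; ÷ 50 g/eq ÷ 1 = 72.39 mol NaHCO₃.
Mass: 72.39 × 84 = 6081 g.

6.08 kg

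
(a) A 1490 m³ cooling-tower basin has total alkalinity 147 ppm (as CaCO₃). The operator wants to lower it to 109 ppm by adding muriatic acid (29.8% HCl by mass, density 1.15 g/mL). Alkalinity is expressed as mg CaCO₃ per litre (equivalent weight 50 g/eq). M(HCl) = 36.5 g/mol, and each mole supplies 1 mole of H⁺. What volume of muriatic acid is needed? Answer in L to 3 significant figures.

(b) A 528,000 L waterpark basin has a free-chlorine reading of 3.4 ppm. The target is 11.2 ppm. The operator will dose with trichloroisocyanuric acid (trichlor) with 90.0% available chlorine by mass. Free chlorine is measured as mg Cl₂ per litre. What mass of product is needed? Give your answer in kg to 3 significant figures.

(a) 121 L; (b) 4.58 kg

(a) Volume: 1490 m³ = 1,490,000 L.
(a) Alkalinity to neutralize: (147 − 109) = 38 mg/L as CaCO₃ × 1,490,000 L = 56,620 g as CaCO₃.
(a) Equivalents of H⁺ required: 56,620 ÷ 50 g/eq = 1132 eq = 1132 mol HCl.
(a) Mass of HCl: 1132 × 36.5 = 41,330 g.
(a) Mass of 29.8% solution: 41,330 / 0.298 = 138,700 g.
(a) Volume: 138,700 g ÷ 1.15 g/mL = 120,600 mL.

(b) Chlorine deficit: 11.2 − 3.4 = 7.8 ppm = 7.8 mg/L as Cl₂.
(b) Cl₂ equivalent needed: 7.8 mg/L × 528,000 L = 4,118,000 mg = 4118 g.
(b) Product at 90.0% available chlorine: 4118 / 0.9 = 4576 g.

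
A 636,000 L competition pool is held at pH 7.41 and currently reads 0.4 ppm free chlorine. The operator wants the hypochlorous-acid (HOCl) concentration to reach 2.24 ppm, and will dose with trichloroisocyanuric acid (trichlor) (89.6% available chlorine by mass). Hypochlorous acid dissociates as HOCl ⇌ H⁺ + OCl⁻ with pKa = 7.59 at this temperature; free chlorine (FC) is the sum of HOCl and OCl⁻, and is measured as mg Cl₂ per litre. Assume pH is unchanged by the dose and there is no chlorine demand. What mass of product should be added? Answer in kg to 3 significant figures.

[OCl⁻]/[HOCl] = 10^(pH − pKa) = 10^(7.41 − 7.59) = 0.6607; fraction as HOCl = 1/(1 + 0.6607) = 0.6022.
Free chlorine required for 2.24 ppm HOCl: 2.24 / 0.6022 = 3.72 ppm.
FC to add: 3.72 − 0.4 = 3.32 mg/L as Cl₂.
Cl₂ equivalent: 3.32 mg/L × 636,000 L = 2111 g.
Product at 89.6% available Cl: 2111 / 0.896 = 2357 g.

2.36 kg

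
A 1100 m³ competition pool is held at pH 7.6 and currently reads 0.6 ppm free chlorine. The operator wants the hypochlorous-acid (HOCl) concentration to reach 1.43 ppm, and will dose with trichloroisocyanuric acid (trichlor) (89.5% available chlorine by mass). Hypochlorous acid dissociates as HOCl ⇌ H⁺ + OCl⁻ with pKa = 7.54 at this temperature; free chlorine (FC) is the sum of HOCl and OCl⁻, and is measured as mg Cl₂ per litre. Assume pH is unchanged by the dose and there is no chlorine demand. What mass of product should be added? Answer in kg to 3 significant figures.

Volume: 1100 m³ = 1,100,000 L.
[OCl⁻]/[HOCl] = 10^(pH − pKa) = 10^(7.6 − 7.54) = 1.148; fraction as HOCl = 1/(1 + 1.148) = 0.4655.
Free chlorine required for 1.43 ppm HOCl: 1.43 / 0.4655 = 3.072 ppm.
FC to add: 3.072 − 0.6 = 2.472 mg/L as Cl₂.
Cl₂ equivalent: 2.472 mg/L × 1,100,000 L = 2719 g.
Product at 89.5% available Cl: 2719 / 0.895 = 3038 g.

3.04 kg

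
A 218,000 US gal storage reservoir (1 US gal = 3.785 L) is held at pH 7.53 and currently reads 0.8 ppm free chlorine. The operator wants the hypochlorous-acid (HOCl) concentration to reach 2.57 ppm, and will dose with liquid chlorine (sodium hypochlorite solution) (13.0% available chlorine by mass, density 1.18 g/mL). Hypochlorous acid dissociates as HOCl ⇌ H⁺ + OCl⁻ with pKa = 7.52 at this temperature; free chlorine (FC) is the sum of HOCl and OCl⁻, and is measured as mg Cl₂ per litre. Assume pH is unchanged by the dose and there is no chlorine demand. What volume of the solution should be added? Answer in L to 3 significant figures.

Volume: 218,000 US gal × 3.785 L/gal = 825,130 L.
[OCl⁻]/[HOCl] = 10^(pH − pKa) = 10^(7.53 − 7.52) = 1.023; fraction as HOCl = 1/(1 + 1.023) = 0.4942.
Free chlorine required for 2.57 ppm HOCl: 2.57 / 0.4942 = 5.2 ppm.
FC to add: 5.2 − 0.8 = 4.4 mg/L as Cl₂.
Cl₂ equivalent: 4.4 mg/L × 825,130 L = 3630 g.
Product at 13.0% available Cl: 3630 / 0.13 = 27,930 g.
Volume: 27,930 g ÷ 1.18 g/mL = 23,670 mL.

23.7 L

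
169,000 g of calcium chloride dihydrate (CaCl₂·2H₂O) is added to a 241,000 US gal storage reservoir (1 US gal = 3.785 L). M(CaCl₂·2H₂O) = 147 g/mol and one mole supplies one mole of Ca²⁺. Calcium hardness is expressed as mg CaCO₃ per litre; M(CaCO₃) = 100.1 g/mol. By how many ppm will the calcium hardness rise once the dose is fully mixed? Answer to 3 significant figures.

126 ppm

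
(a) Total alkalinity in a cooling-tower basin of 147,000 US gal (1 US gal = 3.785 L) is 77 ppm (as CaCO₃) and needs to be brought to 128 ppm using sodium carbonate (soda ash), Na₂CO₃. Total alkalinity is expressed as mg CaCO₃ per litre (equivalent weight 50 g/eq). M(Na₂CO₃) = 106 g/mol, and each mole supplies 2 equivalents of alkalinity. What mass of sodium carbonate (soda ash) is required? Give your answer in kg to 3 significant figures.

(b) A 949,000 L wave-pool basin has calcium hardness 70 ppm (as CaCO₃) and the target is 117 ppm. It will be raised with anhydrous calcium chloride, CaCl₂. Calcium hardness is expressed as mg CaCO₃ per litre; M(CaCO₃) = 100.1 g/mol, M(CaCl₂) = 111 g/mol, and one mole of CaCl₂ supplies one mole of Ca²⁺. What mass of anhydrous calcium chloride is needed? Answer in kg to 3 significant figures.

(a) 30.1 kg; (b) 49.5 kg

(a) Volume: 147,000 US gal × 3.785 L/gal = 556,395 L.
(a) Alkalinity to add: (128 − 77) = 51 mg/L as CaCO₃ × 556,395 L = 28,380 g as CaCO₃.
(a) Equivalents: 28,380 g ÷ 50 g/eq = 567.5 eq.
(a) Each mole of Na₂CO₃ supplies 2 eq, so 567.5 / 2 = 283.8 mol.
(a) Mass: 283.8 mol × 106 g/mol = 30,080 g.

(b) Hardness to add: (117 − 70) = 47 mg/L as CaCO₃ × 949,000 L = 44,600 g as CaCO₃.
(b) Moles of Ca²⁺ (1 mol Ca²⁺ ≡ 1 mol CaCO₃): 44,600 / 100.1 g/mol = 445.6 mol.
(b) Mass of CaCl₂: 445.6 × 111 = 49,460 g.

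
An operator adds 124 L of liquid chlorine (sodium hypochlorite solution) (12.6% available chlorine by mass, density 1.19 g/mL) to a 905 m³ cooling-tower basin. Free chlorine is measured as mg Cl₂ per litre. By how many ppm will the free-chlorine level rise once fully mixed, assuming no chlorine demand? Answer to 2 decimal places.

20.54 ppm

Volume: 905 m³ = 905,000 L.
Mass of solution: 124 L × 1000 mL/L × 1.19 g/mL = 147,600 g.
Available chlorine delivered: 147,600 g × 0.126 = 18,590 g as Cl₂.
Concentration rise: 18,590 g / 905,000 L = 20.54 mg/L = 20.54 ppm.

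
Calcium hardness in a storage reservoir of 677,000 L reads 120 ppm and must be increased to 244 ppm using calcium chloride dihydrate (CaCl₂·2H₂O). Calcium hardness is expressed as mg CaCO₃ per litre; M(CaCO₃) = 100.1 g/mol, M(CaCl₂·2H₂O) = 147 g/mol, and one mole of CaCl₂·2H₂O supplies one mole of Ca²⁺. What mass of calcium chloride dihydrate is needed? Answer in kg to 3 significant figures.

Hardness to add: (244 − 120) = 124 mg/L as CaCO₃ × 677,000 L = 83,950 g as CaCO₃.
Moles of Ca²⁺ (1 mol Ca²⁺ ≡ 1 mol CaCO₃): 83,950 / 100.1 g/mol = 838.6 mol.
Mass of CaCl₂·2H₂O: 838.6 × 147 = 123,300 g.

123 kg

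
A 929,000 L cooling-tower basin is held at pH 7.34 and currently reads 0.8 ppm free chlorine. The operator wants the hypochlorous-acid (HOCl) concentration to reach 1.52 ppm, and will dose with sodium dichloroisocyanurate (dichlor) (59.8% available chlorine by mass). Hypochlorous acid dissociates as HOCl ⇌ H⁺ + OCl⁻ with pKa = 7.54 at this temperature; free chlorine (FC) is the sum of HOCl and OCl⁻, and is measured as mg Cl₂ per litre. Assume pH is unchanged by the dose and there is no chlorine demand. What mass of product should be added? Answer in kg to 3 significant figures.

[OCl⁻]/[HOCl] = 10^(pH − pKa) = 10^(7.34 − 7.54) = 0.631; fraction as HOCl = 1/(1 + 0.631) = 0.6131.
Free chlorine required for 1.52 ppm HOCl: 1.52 / 0.6131 = 2.479 ppm.
FC to add: 2.479 − 0.8 = 1.679 mg/L as Cl₂.
Cl₂ equivalent: 1.679 mg/L × 929,000 L = 1560 g.
Product at 59.8% available Cl: 1560 / 0.598 = 2608 g.

2.61 kg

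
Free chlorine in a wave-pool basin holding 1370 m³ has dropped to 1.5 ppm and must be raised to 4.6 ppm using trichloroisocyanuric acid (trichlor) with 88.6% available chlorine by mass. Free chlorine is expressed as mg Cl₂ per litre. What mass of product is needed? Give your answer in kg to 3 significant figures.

4.79 kg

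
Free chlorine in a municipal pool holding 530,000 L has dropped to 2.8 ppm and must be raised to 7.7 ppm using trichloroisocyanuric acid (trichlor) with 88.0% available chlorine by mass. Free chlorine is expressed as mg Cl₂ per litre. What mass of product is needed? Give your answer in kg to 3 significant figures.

Chlorine deficit: 7.7 − 2.8 = 4.9 ppm = 4.9 mg/L as Cl₂.
Cl₂ equivalent needed: 4.9 mg/L × 530,000 L = 2,597,000 mg = 2597 g.
Product at 88.0% available chlorine: 2597 / 0.88 = 2951 g.

2.95 kg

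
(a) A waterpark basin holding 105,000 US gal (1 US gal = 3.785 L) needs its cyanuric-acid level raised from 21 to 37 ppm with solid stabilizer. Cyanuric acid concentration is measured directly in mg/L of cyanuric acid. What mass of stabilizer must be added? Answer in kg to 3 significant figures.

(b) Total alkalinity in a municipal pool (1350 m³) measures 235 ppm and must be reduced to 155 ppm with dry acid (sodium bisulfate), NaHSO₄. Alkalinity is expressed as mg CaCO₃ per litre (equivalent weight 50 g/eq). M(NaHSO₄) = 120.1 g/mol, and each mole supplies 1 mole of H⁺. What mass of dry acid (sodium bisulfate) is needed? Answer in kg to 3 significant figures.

(a) 6.36 kg; (b) 259 kg

(a) Volume: 105,000 US gal × 3.785 L/gal = 397,425 L.
(a) CYA to add: (37 − 21) = 16 mg/L × 397,425 L = 6359 g cyanuric acid.

(b) Volume: 1350 m³ = 1,350,000 L.
(b) Alkalinity to neutralize: (235 − 155) = 80 mg/L as CaCO₃ × 1,350,000 L = 108,000 g as CaCO₃.
(b) Equivalents of H⁺ required: 108,000 ÷ 50 g/eq = 2160 eq = 2160 mol NaHSO₄.
(b) Mass of NaHSO₄: 2160 × 120.1 = 259,400 g.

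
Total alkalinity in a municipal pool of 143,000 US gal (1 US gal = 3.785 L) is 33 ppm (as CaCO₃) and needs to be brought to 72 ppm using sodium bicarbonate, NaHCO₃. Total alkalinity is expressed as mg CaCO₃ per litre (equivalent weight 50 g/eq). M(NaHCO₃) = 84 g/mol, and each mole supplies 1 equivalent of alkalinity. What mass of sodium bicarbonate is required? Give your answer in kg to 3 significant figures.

35.5 kg

Volume: 143,000 US gal × 3.785 L/gal = 541,255 L.
Alkalinity to add: (72 − 33) = 39 mg/L as CaCO₃ × 541,255 L = 21,110 g as CaCO₃.
Equivalents: 21,110 g ÷ 50 g/eq = 422.2 eq.
NaHCO₃ supplies 1 eq per mole → 422.2 mol.
Mass: 422.2 mol × 84 g/mol = 35,460 g.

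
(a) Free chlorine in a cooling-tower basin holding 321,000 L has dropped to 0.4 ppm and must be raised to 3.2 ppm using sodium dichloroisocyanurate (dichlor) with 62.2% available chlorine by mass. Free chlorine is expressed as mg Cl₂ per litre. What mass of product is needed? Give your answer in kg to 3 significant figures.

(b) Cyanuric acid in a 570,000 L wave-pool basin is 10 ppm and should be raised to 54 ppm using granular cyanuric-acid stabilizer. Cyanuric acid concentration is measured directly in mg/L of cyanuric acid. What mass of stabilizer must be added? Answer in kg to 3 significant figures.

(a) Chlorine deficit: 3.2 − 0.4 = 2.8 ppm = 2.8 mg/L as Cl₂.
(a) Cl₂ equivalent needed: 2.8 mg/L × 321,000 L = 898,800 mg = 898.8 g.
(a) Product at 62.2% available chlorine: 898.8 / 0.622 = 1445 g.

(b) CYA to add: (54 − 10) = 44 mg/L × 570,000 L = 25,080 g cyanuric acid.

(a) 1.45 kg; (b) 25.1 kg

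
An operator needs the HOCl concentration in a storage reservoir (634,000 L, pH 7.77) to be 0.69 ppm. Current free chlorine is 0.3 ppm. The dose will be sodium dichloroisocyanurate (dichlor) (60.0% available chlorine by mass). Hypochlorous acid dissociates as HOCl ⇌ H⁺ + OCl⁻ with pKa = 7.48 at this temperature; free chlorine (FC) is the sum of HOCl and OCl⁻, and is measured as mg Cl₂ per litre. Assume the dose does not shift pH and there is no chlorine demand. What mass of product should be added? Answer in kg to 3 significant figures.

[OCl⁻]/[HOCl] = 10^(pH − pKa) = 10^(7.77 − 7.48) = 1.95; fraction as HOCl = 1/(1 + 1.95) = 0.339.
Free chlorine required for 0.69 ppm HOCl: 0.69 / 0.339 = 2.035 ppm.
FC to add: 2.035 − 0.3 = 1.735 mg/L as Cl₂.
Cl₂ equivalent: 1.735 mg/L × 634,000 L = 1100 g.
Product at 60.0% available Cl: 1100 / 0.6 = 1834 g.

1.83 kg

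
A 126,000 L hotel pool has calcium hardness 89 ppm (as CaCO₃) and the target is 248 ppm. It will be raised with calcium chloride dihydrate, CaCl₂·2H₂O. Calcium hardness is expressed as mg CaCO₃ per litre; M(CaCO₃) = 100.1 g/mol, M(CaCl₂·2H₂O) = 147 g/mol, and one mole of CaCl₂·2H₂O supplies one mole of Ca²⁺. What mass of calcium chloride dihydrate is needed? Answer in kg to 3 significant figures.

Hardness to add: (248 − 89) = 159 mg/L as CaCO₃ × 126,000 L = 20,030 g as CaCO₃.
Moles of Ca²⁺ (1 mol Ca²⁺ ≡ 1 mol CaCO₃): 20,030 / 100.1 g/mol = 200.1 mol.
Mass of CaCl₂·2H₂O: 200.1 × 147 = 29,420 g.

29.4 kg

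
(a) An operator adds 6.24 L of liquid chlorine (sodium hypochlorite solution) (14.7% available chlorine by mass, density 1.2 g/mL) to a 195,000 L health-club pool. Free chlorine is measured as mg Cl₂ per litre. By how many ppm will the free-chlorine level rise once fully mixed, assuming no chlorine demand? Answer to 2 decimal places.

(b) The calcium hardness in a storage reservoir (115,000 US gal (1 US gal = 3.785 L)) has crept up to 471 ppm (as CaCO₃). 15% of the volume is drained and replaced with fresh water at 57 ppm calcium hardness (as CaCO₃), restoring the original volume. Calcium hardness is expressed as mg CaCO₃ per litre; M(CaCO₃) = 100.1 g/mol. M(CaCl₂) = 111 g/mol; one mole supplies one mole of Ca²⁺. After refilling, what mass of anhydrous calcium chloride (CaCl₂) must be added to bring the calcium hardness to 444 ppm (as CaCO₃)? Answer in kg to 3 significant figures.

(a) Mass of solution: 6.24 L × 1000 mL/L × 1.2 g/mL = 7488 g.
(a) Available chlorine delivered: 7488 g × 0.147 = 1101 g as Cl₂.
(a) Concentration rise: 1101 g / 195,000 L = 5.645 mg/L = 5.64 ppm.

(b) Volume: 115,000 US gal × 3.785 L/gal = 435,275 L.
(b) After draining 15% and refilling: 471 × 0.85 + 57 × 0.15 = 408.9 ppm.
(b) Deficit to target: 444 − 408.9 = 35.1 mg/L.
(b) As CaCO₃: 35.1 mg/L × 435,275 L = 15,280 g; ÷ 100.1 = 152.6 mol Ca²⁺.
(b) Mass: 152.6 × 111 = 16,940 g.

(a) 5.64 ppm; (b) 16.9 kg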